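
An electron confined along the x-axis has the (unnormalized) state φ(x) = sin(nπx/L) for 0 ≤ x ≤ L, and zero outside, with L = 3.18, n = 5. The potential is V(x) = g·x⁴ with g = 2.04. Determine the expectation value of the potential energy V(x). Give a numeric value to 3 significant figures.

⟨V⟩ = ∫ V(x)·|φ|² dx / ∫|φ|² dx.
With sin²θ = (1 − cos2θ)/2 on 0 ≤ x ≤ L: ∫sin²(nπx/L) dx = L/2, ∫x·sin²(nπx/L) dx = L²/4, ∫x²·sin²(nπx/L) dx = L³·(1/6 − 1/(4n²π²)); higher powers xᵏ the same way, integrating xᵏ·cos(2nπx/L) by parts.
State is unnormalized: ∫|φ|² dx = 1.5900, and ∫φ*·V(x)·φ dx = 65.002, so ⟨V⟩ = 65.002 / 1.5900.
⟨V⟩ = 40.882.

40.9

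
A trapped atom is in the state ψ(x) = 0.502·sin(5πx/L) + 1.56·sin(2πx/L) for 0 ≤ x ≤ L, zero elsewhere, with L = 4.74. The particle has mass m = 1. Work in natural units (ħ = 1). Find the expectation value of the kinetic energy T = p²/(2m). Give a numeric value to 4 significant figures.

T = −(ħ²/2m) d²/dx², so ⟨T⟩ = −(ħ²/2m) ∫ ψ*·ψ'' dx / ∫|ψ|² dx; with m = 1.
d²/dx² sin(jπx/L) = −(jπ/L)²·sin(jπx/L); on 0 ≤ x ≤ L, ∫sin²(jπx/L) dx = L/2 and ∫sin(jπx/L)·sin(lπx/L) dx = 0 for j ≠ l, so only diagonal terms survive in ∫|ψ|² and ∫ψ·ψ″; ∫ψ·ψ′ dx = [ψ²/2] between the walls = 0.
State is unnormalized: ∫|ψ|² dx = 6.3649, and ∫ψ*·(−ħ²/2m · ψ'') dx = 8.3467, so ⟨T⟩ = 8.3467 / 6.3649.
⟨T⟩ = 1.3114.

1.311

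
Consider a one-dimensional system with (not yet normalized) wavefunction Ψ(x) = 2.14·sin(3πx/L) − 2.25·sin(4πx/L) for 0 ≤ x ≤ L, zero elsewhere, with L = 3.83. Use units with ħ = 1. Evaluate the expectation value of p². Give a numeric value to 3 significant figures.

p² Ψ = −ħ² d²Ψ/dx²; ⟨p²⟩ = −ħ² ∫ Ψ*·Ψ'' dx / ∫|Ψ|² dx.
d²/dx² sin(jπx/L) = −(jπ/L)²·sin(jπx/L); on 0 ≤ x ≤ L, ∫sin²(jπx/L) dx = L/2 and ∫sin(jπx/L)·sin(lπx/L) dx = 0 for j ≠ l, so only diagonal terms survive in ∫|Ψ|² and ∫Ψ·Ψ″; ∫Ψ·Ψ′ dx = [Ψ²/2] between the walls = 0.
State is unnormalized: ∫|Ψ|² dx = 18.465, and ∫Ψ*·(−ħ² Ψ'') dx = 157.47, so ⟨p²⟩ = 157.47 / 18.465.
⟨p²⟩ = 8.5283.

8.53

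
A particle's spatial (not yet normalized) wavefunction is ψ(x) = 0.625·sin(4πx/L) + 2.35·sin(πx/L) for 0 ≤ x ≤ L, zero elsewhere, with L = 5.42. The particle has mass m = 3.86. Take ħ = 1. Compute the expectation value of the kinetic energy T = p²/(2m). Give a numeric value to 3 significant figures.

0.0866

T = −(ħ²/2m) d²/dx², so ⟨T⟩ = −(ħ²/2m) ∫ ψ*·ψ'' dx / ∫|ψ|² dx; with m = 3.86.
d²/dx² sin(jπx/L) = −(jπ/L)²·sin(jπx/L); on 0 ≤ x ≤ L, ∫sin²(jπx/L) dx = L/2 and ∫sin(jπx/L)·sin(lπx/L) dx = 0 for j ≠ l, so only diagonal terms survive in ∫|ψ|² and ∫ψ·ψ″; ∫ψ·ψ′ dx = [ψ²/2] between the walls = 0.
State is unnormalized: ∫|ψ|² dx = 16.025, and ∫ψ*·(−ħ²/2m · ψ'') dx = 1.3884, so ⟨T⟩ = 1.3884 / 16.025.
⟨T⟩ = 0.086643.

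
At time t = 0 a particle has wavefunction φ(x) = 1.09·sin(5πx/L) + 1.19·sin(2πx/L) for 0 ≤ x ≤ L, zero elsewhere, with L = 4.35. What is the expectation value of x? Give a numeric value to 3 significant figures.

⟨x⟩ = ∫ x·|φ|² dx / ∫|φ|² dx (integrals over the domain).
On 0 ≤ x ≤ L (j ≠ l): ∫sin²(jπx/L) dx = L/2, ∫sin(jπx/L)·sin(lπx/L) dx = 0; diagonal moments ∫x·sin²(jπx/L) dx = L²/4, ∫x²·sin²(jπx/L) dx = L³·(1/6 − 1/(4j²π²)); cross terms ∫x·sin(jπx/L)·sin(lπx/L) dx = 0 for j + l even and −4jlL²/(π²(j² − l²)²) for j + l odd, ∫x²·sin(jπx/L)·sin(lπx/L) dx = (−1)^(j+l)·4jlL³/(π²(j² − l²)²); higher powers the same way via product-to-sum and parts.
State is unnormalized: ∫|φ|² dx = 5.6641, and ∫φ*·x·φ dx = 11.868, so ⟨x⟩ = 11.868 / 5.6641.
⟨x⟩ = 2.0954.

2.10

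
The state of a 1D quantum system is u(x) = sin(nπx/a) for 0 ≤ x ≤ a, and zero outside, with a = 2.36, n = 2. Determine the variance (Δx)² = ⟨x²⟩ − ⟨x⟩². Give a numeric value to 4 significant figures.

0.3936

Compute ⟨x⟩ and ⟨x²⟩ separately, then (Δx)² = ⟨x²⟩ − ⟨x⟩².
With sin²θ = (1 − cos2θ)/2 on 0 ≤ x ≤ a: ∫sin²(nπx/a) dx = a/2, ∫x·sin²(nπx/a) dx = a²/4, ∫x²·sin²(nπx/a) dx = a³·(1/6 − 1/(4n²π²)); higher powers xᵏ the same way, integrating xᵏ·cos(2nπx/a) by parts.
Normalization: ∫|u|² dx = 1.1800.
⟨x⟩ = 1.1800 and ⟨x²⟩ = 1.7860.
(Δx)² = 1.7860 − (1.1800)² = 0.39359.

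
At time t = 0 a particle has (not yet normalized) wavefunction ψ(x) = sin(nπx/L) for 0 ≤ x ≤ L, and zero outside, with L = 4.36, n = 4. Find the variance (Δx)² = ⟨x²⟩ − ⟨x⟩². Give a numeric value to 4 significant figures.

Compute ⟨x⟩ and ⟨x²⟩ separately, then (Δx)² = ⟨x²⟩ − ⟨x⟩².
With sin²θ = (1 − cos2θ)/2 on 0 ≤ x ≤ L: ∫sin²(nπx/L) dx = L/2, ∫x·sin²(nπx/L) dx = L²/4, ∫x²·sin²(nπx/L) dx = L³·(1/6 − 1/(4n²π²)); higher powers xᵏ the same way, integrating xᵏ·cos(2nπx/L) by parts.
Normalization: ∫|ψ|² dx = 2.1800.
⟨x⟩ = 2.1800 and ⟨x²⟩ = 6.2763.
(Δx)² = 6.2763 − (2.1800)² = 1.5239.

1.524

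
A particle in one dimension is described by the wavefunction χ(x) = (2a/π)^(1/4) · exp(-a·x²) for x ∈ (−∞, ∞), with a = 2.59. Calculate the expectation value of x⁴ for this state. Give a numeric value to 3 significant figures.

⟨x⁴⟩ = ∫ x⁴·|χ|² dx (integrals over the domain).
Gaussian moments: ∫x^(2j)·e^(−2ax²) dx = (2j−1)!!/(4a)^j · √(π/(2a)), odd powers integrate to 0; here √(π/(2a)) = 0.77877.
⟨x⁴⟩ = 0.027951.

0.0280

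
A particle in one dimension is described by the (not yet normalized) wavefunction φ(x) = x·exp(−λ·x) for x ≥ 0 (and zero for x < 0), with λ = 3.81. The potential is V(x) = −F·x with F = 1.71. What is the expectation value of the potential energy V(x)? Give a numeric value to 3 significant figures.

⟨V⟩ = ∫ V(x)·|φ|² dx / ∫|φ|² dx.
Every integrand reduces to terms xʲ·e^(−2λx) on [0, ∞); use ∫₀^∞ xʲ·e^(−2λx) dx = j!/(2λ)^(j+1).
State is unnormalized: ∫|φ|² dx = 0.0045203, and ∫φ*·V(x)·φ dx = -0.0030432, so ⟨V⟩ = -0.0030432 / 0.0045203.
⟨V⟩ = -0.67323.

-0.673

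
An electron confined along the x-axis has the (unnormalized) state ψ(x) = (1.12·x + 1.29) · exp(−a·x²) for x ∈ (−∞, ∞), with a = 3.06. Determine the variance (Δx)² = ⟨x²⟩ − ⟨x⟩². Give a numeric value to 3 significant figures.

0.0733

Compute ⟨x⟩ and ⟨x²⟩ separately, then (Δx)² = ⟨x²⟩ − ⟨x⟩².
Expand each integrand as polynomial × e^(−2ax²) and use ∫x^(2j)·e^(−2ax²) dx = (2j−1)!!/(4a)^j · √(π/(2a)), odd powers → 0; here √(π/(2a)) = 0.71647.
Normalization: ∫|ψ|² dx = 1.2657.
⟨x⟩ = 0.13364 and ⟨x²⟩ = 0.091178.
(Δx)² = 0.091178 − (0.13364)² = 0.073320.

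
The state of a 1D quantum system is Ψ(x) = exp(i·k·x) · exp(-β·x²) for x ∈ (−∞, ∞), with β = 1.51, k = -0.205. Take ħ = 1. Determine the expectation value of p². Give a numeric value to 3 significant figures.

p² Ψ = −ħ² d²Ψ/dx²; ⟨p²⟩ = −ħ² ∫ Ψ*·Ψ'' dx / ∫|Ψ|² dx.
Gaussian moments: ∫x^(2j)·e^(−2βx²) dx = (2j−1)!!/(4β)^j · √(π/(2β)), odd powers integrate to 0; here √(π/(2β)) = 1.0199. Derivatives: Ψ′ = (ik − 2βx)·Ψ, Ψ″ = ((ik − 2βx)² − 2β)·Ψ; the odd-in-x pieces drop out.
State is unnormalized: ∫|Ψ|² dx = 1.0199, and ∫Ψ*·(−ħ² Ψ'') dx = 1.5830, so ⟨p²⟩ = 1.5830 / 1.0199.
⟨p²⟩ = 1.5520.

1.55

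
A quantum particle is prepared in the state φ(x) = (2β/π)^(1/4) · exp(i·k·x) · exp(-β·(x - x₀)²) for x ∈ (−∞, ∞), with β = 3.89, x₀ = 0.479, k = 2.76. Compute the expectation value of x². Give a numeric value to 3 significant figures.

0.294

⟨x²⟩ = ∫ x²·|φ|² dx (integrals over the domain).
Gaussian moments (u = x − x₀): ∫u^(2j)·e^(−2βu²) du = (2j−1)!!/(4β)^j · √(π/(2β)), odd powers integrate to 0; here √(π/(2β)) = 0.63546.
⟨x²⟩ = 0.29371.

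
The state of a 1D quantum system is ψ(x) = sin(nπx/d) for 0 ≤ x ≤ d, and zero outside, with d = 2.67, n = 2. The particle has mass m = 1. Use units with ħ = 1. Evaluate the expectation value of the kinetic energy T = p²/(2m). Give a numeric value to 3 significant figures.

2.77

T = −(ħ²/2m) d²/dx², so ⟨T⟩ = −(ħ²/2m) ∫ ψ*·ψ'' dx / ∫|ψ|² dx; with m = 1.
d/dx sin(nπx/d) = (nπ/d)·cos(nπx/d) and d²/dx² sin(nπx/d) = −(nπ/d)²·sin(nπx/d); on 0 ≤ x ≤ d, ∫sin²(nπx/d) dx = d/2 and ∫sin(nπx/d)·cos(nπx/d) dx = 0.
State is unnormalized: ∫|ψ|² dx = 1.3350, and ∫ψ*·(−ħ²/2m · ψ'') dx = 3.6965, so ⟨T⟩ = 3.6965 / 1.3350.
⟨T⟩ = 2.7689.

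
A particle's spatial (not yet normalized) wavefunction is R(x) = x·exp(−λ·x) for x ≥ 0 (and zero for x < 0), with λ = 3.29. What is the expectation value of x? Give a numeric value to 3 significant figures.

0.456

⟨x⟩ = ∫ x·|R|² dx / ∫|R|² dx (integrals over the domain).
Every integrand reduces to terms xʲ·e^(−2λx) on [0, ∞); use ∫₀^∞ xʲ·e^(−2λx) dx = j!/(2λ)^(j+1).
State is unnormalized: ∫|R|² dx = 0.0070202, and ∫R*·x·R dx = 0.0032007, so ⟨x⟩ = 0.0032007 / 0.0070202.
⟨x⟩ = 0.45593.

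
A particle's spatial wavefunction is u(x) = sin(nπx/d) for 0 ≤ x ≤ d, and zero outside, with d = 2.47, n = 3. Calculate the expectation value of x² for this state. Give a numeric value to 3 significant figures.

⟨x²⟩ = ∫ x²·|u|² dx / ∫|u|² dx (integrals over the domain).
With sin²θ = (1 − cos2θ)/2 on 0 ≤ x ≤ d: ∫sin²(nπx/d) dx = d/2, ∫x·sin²(nπx/d) dx = d²/4, ∫x²·sin²(nπx/d) dx = d³·(1/6 − 1/(4n²π²)); higher powers xᵏ the same way, integrating xᵏ·cos(2nπx/d) by parts.
State is unnormalized: ∫|u|² dx = 1.2350, and ∫u*·x²·u dx = 2.4691, so ⟨x²⟩ = 2.4691 / 1.2350.
⟨x²⟩ = 1.9993.

2.00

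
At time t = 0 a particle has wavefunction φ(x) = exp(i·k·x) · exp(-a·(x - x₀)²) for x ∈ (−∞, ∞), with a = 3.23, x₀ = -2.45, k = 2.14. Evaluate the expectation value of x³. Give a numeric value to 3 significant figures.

-15.3

⟨x³⟩ = ∫ x³·|φ|² dx / ∫|φ|² dx (integrals over the domain).
Gaussian moments (u = x − x₀): ∫u^(2j)·e^(−2au²) du = (2j−1)!!/(4a)^j · √(π/(2a)), odd powers integrate to 0; here √(π/(2a)) = 0.69736.
State is unnormalized: ∫|φ|² dx = 0.69736, and ∫φ*·x³·φ dx = -10.652, so ⟨x³⟩ = -10.652 / 0.69736.
⟨x³⟩ = -15.275.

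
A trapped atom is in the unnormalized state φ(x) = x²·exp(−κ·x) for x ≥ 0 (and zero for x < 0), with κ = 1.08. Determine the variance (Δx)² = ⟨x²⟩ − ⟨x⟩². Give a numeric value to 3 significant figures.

1.07

Compute ⟨x⟩ and ⟨x²⟩ separately, then (Δx)² = ⟨x²⟩ − ⟨x⟩².
Every integrand reduces to terms xʲ·e^(−2κx) on [0, ∞); use ∫₀^∞ xʲ·e^(−2κx) dx = j!/(2κ)^(j+1).
Normalization: ∫|φ|² dx = 0.51044.
⟨x⟩ = 2.3148 and ⟨x²⟩ = 6.4300.
(Δx)² = 6.4300 − (2.3148)² = 1.0717.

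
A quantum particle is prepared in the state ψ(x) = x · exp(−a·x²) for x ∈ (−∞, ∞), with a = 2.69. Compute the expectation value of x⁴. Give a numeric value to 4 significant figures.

0.1296

⟨x⁴⟩ = ∫ x⁴·|ψ|² dx / ∫|ψ|² dx (integrals over the domain).
Expand each integrand as polynomial × e^(−2ax²) and use ∫x^(2j)·e^(−2ax²) dx = (2j−1)!!/(4a)^j · √(π/(2a)), odd powers → 0; here √(π/(2a)) = 0.76416.
State is unnormalized: ∫|ψ|² dx = 0.071019, and ∫ψ*·x⁴·ψ dx = 0.0092011, so ⟨x⁴⟩ = 0.0092011 / 0.071019.
⟨x⁴⟩ = 0.12956.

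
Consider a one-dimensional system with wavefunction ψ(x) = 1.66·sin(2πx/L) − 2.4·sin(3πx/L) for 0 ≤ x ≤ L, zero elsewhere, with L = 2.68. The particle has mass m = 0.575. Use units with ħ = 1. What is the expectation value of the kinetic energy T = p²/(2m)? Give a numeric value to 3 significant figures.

T = −(ħ²/2m) d²/dx², so ⟨T⟩ = −(ħ²/2m) ∫ ψ*·ψ'' dx / ∫|ψ|² dx; with m = 0.575.
d²/dx² sin(jπx/L) = −(jπ/L)²·sin(jπx/L); on 0 ≤ x ≤ L, ∫sin²(jπx/L) dx = L/2 and ∫sin(jπx/L)·sin(lπx/L) dx = 0 for j ≠ l, so only diagonal terms survive in ∫|ψ|² and ∫ψ·ψ″; ∫ψ·ψ′ dx = [ψ²/2] between the walls = 0.
State is unnormalized: ∫|ψ|² dx = 11.411, and ∫ψ*·(−ħ²/2m · ψ'') dx = 100.65, so ⟨T⟩ = 100.65 / 11.411.
⟨T⟩ = 8.8208.

8.82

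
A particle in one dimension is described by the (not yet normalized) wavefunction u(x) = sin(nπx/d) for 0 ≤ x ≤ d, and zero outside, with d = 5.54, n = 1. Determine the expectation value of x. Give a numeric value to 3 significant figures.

2.77

⟨x⟩ = ∫ x·|u|² dx / ∫|u|² dx (integrals over the domain).
With sin²θ = (1 − cos2θ)/2 on 0 ≤ x ≤ d: ∫sin²(nπx/d) dx = d/2, ∫x·sin²(nπx/d) dx = d²/4, ∫x²·sin²(nπx/d) dx = d³·(1/6 − 1/(4n²π²)); higher powers xᵏ the same way, integrating xᵏ·cos(2nπx/d) by parts.
State is unnormalized: ∫|u|² dx = 2.7700, and ∫u*·x·u dx = 7.6729, so ⟨x⟩ = 7.6729 / 2.7700.
⟨x⟩ = 2.7700.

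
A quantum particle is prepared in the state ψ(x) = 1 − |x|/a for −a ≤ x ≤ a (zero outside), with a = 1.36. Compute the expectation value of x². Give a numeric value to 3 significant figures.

0.185

⟨x²⟩ = ∫ x²·|ψ|² dx / ∫|ψ|² dx (integrals over the domain).
ψ is even, so ∫ over [−a, a] = 2∫₀ᵃ with ψ = 1 − x/a there: ∫₀ᵃ (1 − x/a)² dx = a/3, ∫₀ᵃ x²(1 − x/a)² dx = a³/30, ∫₀ᵃ x⁴(1 − x/a)² dx = a⁵/105.
State is unnormalized: ∫|ψ|² dx = 0.90667, and ∫ψ*·x²·ψ dx = 0.16770, so ⟨x²⟩ = 0.16770 / 0.90667.
⟨x²⟩ = 0.18496.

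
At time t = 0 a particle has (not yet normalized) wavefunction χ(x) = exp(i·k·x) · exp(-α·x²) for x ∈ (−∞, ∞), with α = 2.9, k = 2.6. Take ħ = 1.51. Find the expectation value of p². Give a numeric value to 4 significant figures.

p² χ = −ħ² d²χ/dx²; ⟨p²⟩ = −ħ² ∫ χ*·χ'' dx / ∫|χ|² dx.
Gaussian moments: ∫x^(2j)·e^(−2αx²) dx = (2j−1)!!/(4α)^j · √(π/(2α)), odd powers integrate to 0; here √(π/(2α)) = 0.73597. Derivatives: χ′ = (ik − 2αx)·χ, χ″ = ((ik − 2αx)² − 2α)·χ; the odd-in-x pieces drop out.
State is unnormalized: ∫|χ|² dx = 0.73597, and ∫χ*·(−ħ² χ'') dx = 16.210, so ⟨p²⟩ = 16.210 / 0.73597.
⟨p²⟩ = 22.026.

22.03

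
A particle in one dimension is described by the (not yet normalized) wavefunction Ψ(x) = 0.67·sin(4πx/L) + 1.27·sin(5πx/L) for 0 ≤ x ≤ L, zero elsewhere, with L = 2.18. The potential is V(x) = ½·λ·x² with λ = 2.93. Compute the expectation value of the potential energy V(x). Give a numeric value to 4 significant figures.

1.155

⟨V⟩ = ∫ V(x)·|Ψ|² dx / ∫|Ψ|² dx.
On 0 ≤ x ≤ L (j ≠ l): ∫sin²(jπx/L) dx = L/2, ∫sin(jπx/L)·sin(lπx/L) dx = 0; diagonal moments ∫x·sin²(jπx/L) dx = L²/4, ∫x²·sin²(jπx/L) dx = L³·(1/6 − 1/(4j²π²)); cross terms ∫x·sin(jπx/L)·sin(lπx/L) dx = 0 for j + l even and −4jlL²/(π²(j² − l²)²) for j + l odd, ∫x²·sin(jπx/L)·sin(lπx/L) dx = (−1)^(j+l)·4jlL³/(π²(j² − l²)²); higher powers the same way via product-to-sum and parts.
State is unnormalized: ∫|Ψ|² dx = 2.2474, and ∫Ψ*·V(x)·Ψ dx = 2.5952, so ⟨V⟩ = 2.5952 / 2.2474.
⟨V⟩ = 1.1548.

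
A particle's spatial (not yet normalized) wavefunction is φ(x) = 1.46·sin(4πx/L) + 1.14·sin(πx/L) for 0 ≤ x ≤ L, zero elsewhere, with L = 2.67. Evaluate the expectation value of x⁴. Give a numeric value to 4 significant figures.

⟨x⁴⟩ = ∫ x⁴·|φ|² dx / ∫|φ|² dx (integrals over the domain).
On 0 ≤ x ≤ L (j ≠ l): ∫sin²(jπx/L) dx = L/2, ∫sin(jπx/L)·sin(lπx/L) dx = 0; diagonal moments ∫x·sin²(jπx/L) dx = L²/4, ∫x²·sin²(jπx/L) dx = L³·(1/6 − 1/(4j²π²)); cross terms ∫x·sin(jπx/L)·sin(lπx/L) dx = 0 for j + l even and −4jlL²/(π²(j² − l²)²) for j + l odd, ∫x²·sin(jπx/L)·sin(lπx/L) dx = (−1)^(j+l)·4jlL³/(π²(j² − l²)²); higher powers the same way via product-to-sum and parts.
State is unnormalized: ∫|φ|² dx = 4.5807, and ∫φ*·x⁴·φ dx = 32.165, so ⟨x⁴⟩ = 32.165 / 4.5807.
⟨x⁴⟩ = 7.0219.

7.022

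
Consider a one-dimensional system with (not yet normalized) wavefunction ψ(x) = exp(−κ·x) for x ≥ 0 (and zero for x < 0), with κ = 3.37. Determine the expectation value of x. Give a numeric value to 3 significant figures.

⟨x⟩ = ∫ x·|ψ|² dx / ∫|ψ|² dx (integrals over the domain).
Every integrand reduces to terms xʲ·e^(−2κx) on [0, ∞); use ∫₀^∞ xʲ·e^(−2κx) dx = j!/(2κ)^(j+1).
State is unnormalized: ∫|ψ|² dx = 0.14837, and ∫ψ*·x·ψ dx = 0.022013, so ⟨x⟩ = 0.022013 / 0.14837.
⟨x⟩ = 0.14837.

0.148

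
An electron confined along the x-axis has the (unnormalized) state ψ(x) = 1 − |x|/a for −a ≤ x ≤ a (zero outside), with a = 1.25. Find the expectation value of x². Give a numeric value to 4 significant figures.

0.1563

⟨x²⟩ = ∫ x²·|ψ|² dx / ∫|ψ|² dx (integrals over the domain).
ψ is even, so ∫ over [−a, a] = 2∫₀ᵃ with ψ = 1 − x/a there: ∫₀ᵃ (1 − x/a)² dx = a/3, ∫₀ᵃ x²(1 − x/a)² dx = a³/30, ∫₀ᵃ x⁴(1 − x/a)² dx = a⁵/105.
State is unnormalized: ∫|ψ|² dx = 0.83333, and ∫ψ*·x²·ψ dx = 0.13021, so ⟨x²⟩ = 0.13021 / 0.83333.
⟨x²⟩ = 0.15625.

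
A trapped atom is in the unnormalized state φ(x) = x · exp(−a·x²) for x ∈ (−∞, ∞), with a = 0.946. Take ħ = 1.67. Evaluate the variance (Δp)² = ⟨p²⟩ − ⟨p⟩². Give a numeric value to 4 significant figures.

Compute ⟨p⟩ and ⟨p²⟩ separately; (Δp)² = ⟨p²⟩ − ⟨p⟩².
Expand each integrand as polynomial × e^(−2ax²) and use ∫x^(2j)·e^(−2ax²) dx = (2j−1)!!/(4a)^j · √(π/(2a)), odd powers → 0; here √(π/(2a)) = 1.2886. Differentiate with the product rule, d/dx e^(−ax²) = −2ax·e^(−ax²).
Normalization: ∫|φ|² dx = 0.34054.
⟨p⟩ = 0.0000 and ⟨p²⟩ = 7.9149.
(Δp)² = 7.9149 − (0.0000)² = 7.9149.

7.915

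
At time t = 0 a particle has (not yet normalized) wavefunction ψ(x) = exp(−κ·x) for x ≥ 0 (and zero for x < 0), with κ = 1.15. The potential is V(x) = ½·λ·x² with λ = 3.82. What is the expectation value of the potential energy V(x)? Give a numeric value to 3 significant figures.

⟨V⟩ = ∫ V(x)·|ψ|² dx / ∫|ψ|² dx.
Every integrand reduces to terms xʲ·e^(−2κx) on [0, ∞); use ∫₀^∞ xʲ·e^(−2κx) dx = j!/(2κ)^(j+1).
State is unnormalized: ∫|ψ|² dx = 0.43478, and ∫ψ*·V(x)·ψ dx = 0.31396, so ⟨V⟩ = 0.31396 / 0.43478.
⟨V⟩ = 0.72212.

0.722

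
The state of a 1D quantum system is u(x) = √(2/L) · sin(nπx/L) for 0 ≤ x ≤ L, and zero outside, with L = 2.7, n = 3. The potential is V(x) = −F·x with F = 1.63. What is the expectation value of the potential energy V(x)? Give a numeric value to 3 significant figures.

-2.20

⟨V⟩ = ∫ V(x)·|u|² dx.
With sin²θ = (1 − cos2θ)/2 on 0 ≤ x ≤ L: ∫sin²(nπx/L) dx = L/2, ∫x·sin²(nπx/L) dx = L²/4, ∫x²·sin²(nπx/L) dx = L³·(1/6 − 1/(4n²π²)); higher powers xᵏ the same way, integrating xᵏ·cos(2nπx/L) by parts.
⟨V⟩ = -2.2005.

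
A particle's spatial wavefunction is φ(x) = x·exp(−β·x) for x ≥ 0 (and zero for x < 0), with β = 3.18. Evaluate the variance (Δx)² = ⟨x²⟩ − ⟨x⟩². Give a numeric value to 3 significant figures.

Compute ⟨x⟩ and ⟨x²⟩ separately, then (Δx)² = ⟨x²⟩ − ⟨x⟩².
Every integrand reduces to terms xʲ·e^(−2βx) on [0, ∞); use ∫₀^∞ xʲ·e^(−2βx) dx = j!/(2β)^(j+1).
Normalization: ∫|φ|² dx = 0.0077743.
⟨x⟩ = 0.47170 and ⟨x²⟩ = 0.29667.
(Δx)² = 0.29667 − (0.47170)² = 0.074166.

0.0742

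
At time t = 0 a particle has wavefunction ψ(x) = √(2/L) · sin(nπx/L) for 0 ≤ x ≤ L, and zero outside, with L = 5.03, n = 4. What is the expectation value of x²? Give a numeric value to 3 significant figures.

8.35

⟨x²⟩ = ∫ x²·|ψ|² dx (integrals over the domain).
With sin²θ = (1 − cos2θ)/2 on 0 ≤ x ≤ L: ∫sin²(nπx/L) dx = L/2, ∫x·sin²(nπx/L) dx = L²/4, ∫x²·sin²(nπx/L) dx = L³·(1/6 − 1/(4n²π²)); higher powers xᵏ the same way, integrating xᵏ·cos(2nπx/L) by parts.
⟨x²⟩ = 8.3535.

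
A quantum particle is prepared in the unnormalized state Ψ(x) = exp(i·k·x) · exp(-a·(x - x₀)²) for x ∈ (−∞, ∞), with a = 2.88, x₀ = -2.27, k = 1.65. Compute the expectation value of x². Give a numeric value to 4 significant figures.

⟨x²⟩ = ∫ x²·|Ψ|² dx / ∫|Ψ|² dx (integrals over the domain).
Gaussian moments (u = x − x₀): ∫u^(2j)·e^(−2au²) du = (2j−1)!!/(4a)^j · √(π/(2a)), odd powers integrate to 0; here √(π/(2a)) = 0.73852.
State is unnormalized: ∫|Ψ|² dx = 0.73852, and ∫Ψ*·x²·Ψ dx = 3.8696, so ⟨x²⟩ = 3.8696 / 0.73852.
⟨x²⟩ = 5.2397.

5.240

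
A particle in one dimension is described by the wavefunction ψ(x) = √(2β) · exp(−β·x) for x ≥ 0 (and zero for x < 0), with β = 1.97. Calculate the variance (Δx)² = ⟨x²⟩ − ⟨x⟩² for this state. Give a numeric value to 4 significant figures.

0.06442

Compute ⟨x⟩ and ⟨x²⟩ separately, then (Δx)² = ⟨x²⟩ − ⟨x⟩².
Every integrand reduces to terms xʲ·e^(−2βx) on [0, ∞); use ∫₀^∞ xʲ·e^(−2βx) dx = j!/(2β)^(j+1).
⟨x⟩ = 0.25381 and ⟨x²⟩ = 0.12884.
(Δx)² = 0.12884 − (0.25381)² = 0.064418.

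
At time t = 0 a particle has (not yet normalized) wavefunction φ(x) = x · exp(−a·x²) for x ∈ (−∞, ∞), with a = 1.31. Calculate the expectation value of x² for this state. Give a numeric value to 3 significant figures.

⟨x²⟩ = ∫ x²·|φ|² dx / ∫|φ|² dx (integrals over the domain).
Expand each integrand as polynomial × e^(−2ax²) and use ∫x^(2j)·e^(−2ax²) dx = (2j−1)!!/(4a)^j · √(π/(2a)), odd powers → 0; here √(π/(2a)) = 1.0950.
State is unnormalized: ∫|φ|² dx = 0.20897, and ∫φ*·x²·φ dx = 0.11964, so ⟨x²⟩ = 0.11964 / 0.20897.
⟨x²⟩ = 0.57252.

0.573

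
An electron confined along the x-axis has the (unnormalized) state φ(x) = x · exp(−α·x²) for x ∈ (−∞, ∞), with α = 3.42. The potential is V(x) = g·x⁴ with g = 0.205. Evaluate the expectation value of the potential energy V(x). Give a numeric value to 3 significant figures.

⟨V⟩ = ∫ V(x)·|φ|² dx / ∫|φ|² dx.
Expand each integrand as polynomial × e^(−2αx²) and use ∫x^(2j)·e^(−2αx²) dx = (2j−1)!!/(4α)^j · √(π/(2α)), odd powers → 0; here √(π/(2α)) = 0.67771.
State is unnormalized: ∫|φ|² dx = 0.049541, and ∫φ*·V(x)·φ dx = 0.00081402, so ⟨V⟩ = 0.00081402 / 0.049541.
⟨V⟩ = 0.016431.

0.0164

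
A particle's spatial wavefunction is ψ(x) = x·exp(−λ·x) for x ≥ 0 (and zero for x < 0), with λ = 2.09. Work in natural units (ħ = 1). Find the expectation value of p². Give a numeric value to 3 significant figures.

4.37

p² ψ = −ħ² d²ψ/dx²; ⟨p²⟩ = −ħ² ∫ ψ*·ψ'' dx / ∫|ψ|² dx.
Differentiate x·exp(−λ·x) with the product rule; every integrand then reduces to terms xʲ·e^(−2λx) on [0, ∞), with ∫₀^∞ xʲ·e^(−2λx) dx = j!/(2λ)^(j+1).
State is unnormalized: ∫|ψ|² dx = 0.027384, and ∫ψ*·(−ħ² ψ'') dx = 0.11962, so ⟨p²⟩ = 0.11962 / 0.027384.
⟨p²⟩ = 4.3681.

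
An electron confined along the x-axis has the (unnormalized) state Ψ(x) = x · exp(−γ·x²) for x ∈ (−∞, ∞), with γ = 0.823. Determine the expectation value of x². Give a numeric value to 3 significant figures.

0.911

⟨x²⟩ = ∫ x²·|Ψ|² dx / ∫|Ψ|² dx (integrals over the domain).
Expand each integrand as polynomial × e^(−2γx²) and use ∫x^(2j)·e^(−2γx²) dx = (2j−1)!!/(4γ)^j · √(π/(2γ)), odd powers → 0; here √(π/(2γ)) = 1.3815.
State is unnormalized: ∫|Ψ|² dx = 0.41966, and ∫Ψ*·x²·Ψ dx = 0.38244, so ⟨x²⟩ = 0.38244 / 0.41966.
⟨x²⟩ = 0.91130.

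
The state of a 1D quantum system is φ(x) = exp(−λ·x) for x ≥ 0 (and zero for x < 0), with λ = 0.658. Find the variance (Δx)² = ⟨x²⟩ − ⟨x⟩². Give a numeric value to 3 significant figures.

Compute ⟨x⟩ and ⟨x²⟩ separately, then (Δx)² = ⟨x²⟩ − ⟨x⟩².
Every integrand reduces to terms xʲ·e^(−2λx) on [0, ∞); use ∫₀^∞ xʲ·e^(−2λx) dx = j!/(2λ)^(j+1).
Normalization: ∫|φ|² dx = 0.75988.
⟨x⟩ = 0.75988 and ⟨x²⟩ = 1.1548.
(Δx)² = 1.1548 − (0.75988)² = 0.57742.

0.577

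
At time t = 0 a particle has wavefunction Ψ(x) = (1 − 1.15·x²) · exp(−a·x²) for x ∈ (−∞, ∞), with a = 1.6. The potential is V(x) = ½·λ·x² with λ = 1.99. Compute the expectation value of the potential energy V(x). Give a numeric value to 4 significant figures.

0.08563

⟨V⟩ = ∫ V(x)·|Ψ|² dx / ∫|Ψ|² dx.
Expand each integrand as polynomial × e^(−2ax²) and use ∫x^(2j)·e^(−2ax²) dx = (2j−1)!!/(4a)^j · √(π/(2a)), odd powers → 0; here √(π/(2a)) = 0.99083.
State is unnormalized: ∫|Ψ|² dx = 0.73073, and ∫Ψ*·V(x)·Ψ dx = 0.062571, so ⟨V⟩ = 0.062571 / 0.73073.
⟨V⟩ = 0.085628.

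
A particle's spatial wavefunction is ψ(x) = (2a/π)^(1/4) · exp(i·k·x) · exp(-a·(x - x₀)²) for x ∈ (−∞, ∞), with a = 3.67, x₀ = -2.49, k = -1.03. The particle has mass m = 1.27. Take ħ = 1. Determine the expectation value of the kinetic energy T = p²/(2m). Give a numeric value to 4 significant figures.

1.863

T = −(ħ²/2m) d²/dx², so ⟨T⟩ = −(ħ²/2m) ∫ ψ*·ψ'' dx; with m = 1.27.
Gaussian moments (u = x − x₀): ∫u^(2j)·e^(−2au²) du = (2j−1)!!/(4a)^j · √(π/(2a)), odd powers integrate to 0; here √(π/(2a)) = 0.65422. Derivatives: ψ′ = (ik − 2au)·ψ, ψ″ = ((ik − 2au)² − 2a)·ψ; the odd-in-u pieces drop out.
⟨T⟩ = 1.8626.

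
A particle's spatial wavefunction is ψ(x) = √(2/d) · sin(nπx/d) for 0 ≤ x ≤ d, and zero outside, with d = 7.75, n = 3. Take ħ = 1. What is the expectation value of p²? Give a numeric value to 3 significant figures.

1.48

p² ψ = −ħ² d²ψ/dx²; ⟨p²⟩ = −ħ² ∫ ψ*·ψ'' dx.
d/dx sin(nπx/d) = (nπ/d)·cos(nπx/d) and d²/dx² sin(nπx/d) = −(nπ/d)²·sin(nπx/d); on 0 ≤ x ≤ d, ∫sin²(nπx/d) dx = d/2 and ∫sin(nπx/d)·cos(nπx/d) dx = 0.
⟨p²⟩ = 1.4789.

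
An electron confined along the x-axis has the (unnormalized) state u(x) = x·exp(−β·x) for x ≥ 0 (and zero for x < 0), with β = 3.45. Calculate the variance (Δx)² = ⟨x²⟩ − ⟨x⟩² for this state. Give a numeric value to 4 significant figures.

0.06301

Compute ⟨x⟩ and ⟨x²⟩ separately, then (Δx)² = ⟨x²⟩ − ⟨x⟩².
Every integrand reduces to terms xʲ·e^(−2βx) on [0, ∞); use ∫₀^∞ xʲ·e^(−2βx) dx = j!/(2β)^(j+1).
Normalization: ∫|u|² dx = 0.0060881.
⟨x⟩ = 0.43478 and ⟨x²⟩ = 0.25205.
(Δx)² = 0.25205 − (0.43478)² = 0.063012.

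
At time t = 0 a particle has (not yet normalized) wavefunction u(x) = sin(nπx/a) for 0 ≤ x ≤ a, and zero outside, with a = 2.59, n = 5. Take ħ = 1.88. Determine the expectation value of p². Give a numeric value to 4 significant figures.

130.0

p² u = −ħ² d²u/dx²; ⟨p²⟩ = −ħ² ∫ u*·u'' dx / ∫|u|² dx.
d/dx sin(nπx/a) = (nπ/a)·cos(nπx/a) and d²/dx² sin(nπx/a) = −(nπ/a)²·sin(nπx/a); on 0 ≤ x ≤ a, ∫sin²(nπx/a) dx = a/2 and ∫sin(nπx/a)·cos(nπx/a) dx = 0.
State is unnormalized: ∫|u|² dx = 1.2950, and ∫u*·(−ħ² u'') dx = 168.35, so ⟨p²⟩ = 168.35 / 1.2950.
⟨p²⟩ = 130.00.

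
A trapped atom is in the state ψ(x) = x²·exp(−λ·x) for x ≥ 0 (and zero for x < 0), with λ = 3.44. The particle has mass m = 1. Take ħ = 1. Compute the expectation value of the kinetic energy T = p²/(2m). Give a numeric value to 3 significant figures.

T = −(ħ²/2m) d²/dx², so ⟨T⟩ = −(ħ²/2m) ∫ ψ*·ψ'' dx / ∫|ψ|² dx; with m = 1.
Differentiate x²·exp(−λ·x) with the product rule; every integrand then reduces to terms xʲ·e^(−2λx) on [0, ∞), with ∫₀^∞ xʲ·e^(−2λx) dx = j!/(2λ)^(j+1).
State is unnormalized: ∫|ψ|² dx = 0.0015569, and ∫ψ*·(−ħ²/2m · ψ'') dx = 0.0030707, so ⟨T⟩ = 0.0030707 / 0.0015569.
⟨T⟩ = 1.9723.

1.97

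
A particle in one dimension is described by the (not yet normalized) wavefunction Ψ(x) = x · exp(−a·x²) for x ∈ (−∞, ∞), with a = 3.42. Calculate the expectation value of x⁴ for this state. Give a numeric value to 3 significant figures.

⟨x⁴⟩ = ∫ x⁴·|Ψ|² dx / ∫|Ψ|² dx (integrals over the domain).
Expand each integrand as polynomial × e^(−2ax²) and use ∫x^(2j)·e^(−2ax²) dx = (2j−1)!!/(4a)^j · √(π/(2a)), odd powers → 0; here √(π/(2a)) = 0.67771.
State is unnormalized: ∫|Ψ|² dx = 0.049541, and ∫Ψ*·x⁴·Ψ dx = 0.0039708, so ⟨x⁴⟩ = 0.0039708 / 0.049541.
⟨x⁴⟩ = 0.080153.

0.0802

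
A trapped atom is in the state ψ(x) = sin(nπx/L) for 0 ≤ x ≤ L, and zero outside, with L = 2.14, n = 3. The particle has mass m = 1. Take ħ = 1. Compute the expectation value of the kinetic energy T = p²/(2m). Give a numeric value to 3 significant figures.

9.70

T = −(ħ²/2m) d²/dx², so ⟨T⟩ = −(ħ²/2m) ∫ ψ*·ψ'' dx / ∫|ψ|² dx; with m = 1.
d/dx sin(nπx/L) = (nπ/L)·cos(nπx/L) and d²/dx² sin(nπx/L) = −(nπ/L)²·sin(nπx/L); on 0 ≤ x ≤ L, ∫sin²(nπx/L) dx = L/2 and ∫sin(nπx/L)·cos(nπx/L) dx = 0.
State is unnormalized: ∫|ψ|² dx = 1.0700, and ∫ψ*·(−ħ²/2m · ψ'') dx = 10.377, so ⟨T⟩ = 10.377 / 1.0700.
⟨T⟩ = 9.6981.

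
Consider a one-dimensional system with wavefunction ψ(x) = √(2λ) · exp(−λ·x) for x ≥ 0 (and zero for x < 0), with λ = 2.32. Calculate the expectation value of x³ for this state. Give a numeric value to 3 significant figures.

⟨x³⟩ = ∫ x³·|ψ|² dx (integrals over the domain).
Every integrand reduces to terms xʲ·e^(−2λx) on [0, ∞); use ∫₀^∞ xʲ·e^(−2λx) dx = j!/(2λ)^(j+1).
⟨x³⟩ = 0.060062.

0.0601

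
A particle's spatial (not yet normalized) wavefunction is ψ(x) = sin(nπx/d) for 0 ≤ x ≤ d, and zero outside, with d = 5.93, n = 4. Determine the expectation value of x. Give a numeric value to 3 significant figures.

2.97

⟨x⟩ = ∫ x·|ψ|² dx / ∫|ψ|² dx (integrals over the domain).
With sin²θ = (1 − cos2θ)/2 on 0 ≤ x ≤ d: ∫sin²(nπx/d) dx = d/2, ∫x·sin²(nπx/d) dx = d²/4, ∫x²·sin²(nπx/d) dx = d³·(1/6 − 1/(4n²π²)); higher powers xᵏ the same way, integrating xᵏ·cos(2nπx/d) by parts.
State is unnormalized: ∫|ψ|² dx = 2.9650, and ∫ψ*·x·ψ dx = 8.7912, so ⟨x⟩ = 8.7912 / 2.9650.
⟨x⟩ = 2.9650.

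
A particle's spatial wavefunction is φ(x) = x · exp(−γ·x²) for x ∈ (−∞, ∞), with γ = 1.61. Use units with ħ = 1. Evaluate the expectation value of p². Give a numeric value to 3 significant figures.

p² φ = −ħ² d²φ/dx²; ⟨p²⟩ = −ħ² ∫ φ*·φ'' dx / ∫|φ|² dx.
Expand each integrand as polynomial × e^(−2γx²) and use ∫x^(2j)·e^(−2γx²) dx = (2j−1)!!/(4γ)^j · √(π/(2γ)), odd powers → 0; here √(π/(2γ)) = 0.98775. Differentiate with the product rule, d/dx e^(−γx²) = −2γx·e^(−γx²).
State is unnormalized: ∫|φ|² dx = 0.15338, and ∫φ*·(−ħ² φ'') dx = 0.74081, so ⟨p²⟩ = 0.74081 / 0.15338.
⟨p²⟩ = 4.8300.

4.83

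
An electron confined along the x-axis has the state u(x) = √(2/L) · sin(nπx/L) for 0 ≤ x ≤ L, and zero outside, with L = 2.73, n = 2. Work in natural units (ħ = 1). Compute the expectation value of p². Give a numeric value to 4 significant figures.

p² u = −ħ² d²u/dx²; ⟨p²⟩ = −ħ² ∫ u*·u'' dx.
d/dx sin(nπx/L) = (nπ/L)·cos(nπx/L) and d²/dx² sin(nπx/L) = −(nπ/L)²·sin(nπx/L); on 0 ≤ x ≤ L, ∫sin²(nπx/L) dx = L/2 and ∫sin(nπx/L)·cos(nπx/L) dx = 0.
⟨p²⟩ = 5.2971.

5.297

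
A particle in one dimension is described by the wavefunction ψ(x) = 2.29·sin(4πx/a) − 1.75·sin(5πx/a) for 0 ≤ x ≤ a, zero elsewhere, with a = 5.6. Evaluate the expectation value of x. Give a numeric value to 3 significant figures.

3.88

⟨x⟩ = ∫ x·|ψ|² dx / ∫|ψ|² dx (integrals over the domain).
On 0 ≤ x ≤ a (j ≠ l): ∫sin²(jπx/a) dx = a/2, ∫sin(jπx/a)·sin(lπx/a) dx = 0; diagonal moments ∫x·sin²(jπx/a) dx = a²/4, ∫x²·sin²(jπx/a) dx = a³·(1/6 − 1/(4j²π²)); cross terms ∫x·sin(jπx/a)·sin(lπx/a) dx = 0 for j + l even and −4jla²/(π²(j² − l²)²) for j + l odd, ∫x²·sin(jπx/a)·sin(lπx/a) dx = (−1)^(j+l)·4jla³/(π²(j² − l²)²); higher powers the same way via product-to-sum and parts.
State is unnormalized: ∫|ψ|² dx = 23.258, and ∫ψ*·x·ψ dx = 90.276, so ⟨x⟩ = 90.276 / 23.258.
⟨x⟩ = 3.8814.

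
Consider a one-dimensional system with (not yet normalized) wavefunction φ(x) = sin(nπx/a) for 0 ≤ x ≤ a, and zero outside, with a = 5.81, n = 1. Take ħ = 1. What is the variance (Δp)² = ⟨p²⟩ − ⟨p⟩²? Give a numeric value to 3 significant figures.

0.292

Compute ⟨p⟩ and ⟨p²⟩ separately; (Δp)² = ⟨p²⟩ − ⟨p⟩².
d/dx sin(nπx/a) = (nπ/a)·cos(nπx/a) and d²/dx² sin(nπx/a) = −(nπ/a)²·sin(nπx/a); on 0 ≤ x ≤ a, ∫sin²(nπx/a) dx = a/2 and ∫sin(nπx/a)·cos(nπx/a) dx = 0.
Normalization: ∫|φ|² dx = 2.9050.
⟨p⟩ = 0.0000 and ⟨p²⟩ = 0.29238.
(Δp)² = 0.29238 − (0.0000)² = 0.29238.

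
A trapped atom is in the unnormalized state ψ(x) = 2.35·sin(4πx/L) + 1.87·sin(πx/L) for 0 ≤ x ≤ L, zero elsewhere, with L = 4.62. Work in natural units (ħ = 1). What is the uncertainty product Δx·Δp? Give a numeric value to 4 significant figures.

2.487

Δx = √(⟨x²⟩−⟨x⟩²), Δp = √(⟨p²⟩−⟨p⟩²).
On 0 ≤ x ≤ L (j ≠ l): ∫sin²(jπx/L) dx = L/2, ∫sin(jπx/L)·sin(lπx/L) dx = 0; diagonal moments ∫x·sin²(jπx/L) dx = L²/4, ∫x²·sin²(jπx/L) dx = L³·(1/6 − 1/(4j²π²)); cross terms ∫x·sin(jπx/L)·sin(lπx/L) dx = 0 for j + l even and −4jlL²/(π²(j² − l²)²) for j + l odd, ∫x²·sin(jπx/L)·sin(lπx/L) dx = (−1)^(j+l)·4jlL³/(π²(j² − l²)²); higher powers the same way via product-to-sum and parts. d²/dx² sin(jπx/L) = −(jπ/L)²·sin(jπx/L); on 0 ≤ x ≤ L, ∫sin²(jπx/L) dx = L/2 and ∫sin(jπx/L)·sin(lπx/L) dx = 0 for j ≠ l, so only diagonal terms survive in ∫|ψ|² and ∫ψ·ψ″; ∫ψ·ψ′ dx = [ψ²/2] between the walls = 0.
Normalization: ∫|ψ|² dx = 20.835.
⟨x⟩ = 2.2451, ⟨x²⟩ = 6.3545 ⇒ Δx = 1.1462.
⟨p⟩ = 0.0000, ⟨p²⟩ = 4.7092 ⇒ Δp = 2.1701.
Δx·Δp = 2.4874.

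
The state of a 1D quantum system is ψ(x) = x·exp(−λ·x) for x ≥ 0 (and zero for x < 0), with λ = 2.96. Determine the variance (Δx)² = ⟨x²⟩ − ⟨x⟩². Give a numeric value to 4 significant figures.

Compute ⟨x⟩ and ⟨x²⟩ separately, then (Δx)² = ⟨x²⟩ − ⟨x⟩².
Every integrand reduces to terms xʲ·e^(−2λx) on [0, ∞); use ∫₀^∞ xʲ·e^(−2λx) dx = j!/(2λ)^(j+1).
Normalization: ∫|ψ|² dx = 0.0096397.
⟨x⟩ = 0.50676 and ⟨x²⟩ = 0.34240.
(Δx)² = 0.34240 − (0.50676)² = 0.085601.

0.08560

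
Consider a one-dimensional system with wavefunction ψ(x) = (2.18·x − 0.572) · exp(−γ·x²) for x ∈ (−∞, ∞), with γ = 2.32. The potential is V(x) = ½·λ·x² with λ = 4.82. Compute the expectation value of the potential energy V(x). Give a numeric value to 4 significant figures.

⟨V⟩ = ∫ V(x)·|ψ|² dx / ∫|ψ|² dx.
Expand each integrand as polynomial × e^(−2γx²) and use ∫x^(2j)·e^(−2γx²) dx = (2j−1)!!/(4γ)^j · √(π/(2γ)), odd powers → 0; here √(π/(2γ)) = 0.82284.
State is unnormalized: ∫|ψ|² dx = 0.69061, and ∫ψ*·V(x)·ψ dx = 0.39822, so ⟨V⟩ = 0.39822 / 0.69061.
⟨V⟩ = 0.57662.

0.5766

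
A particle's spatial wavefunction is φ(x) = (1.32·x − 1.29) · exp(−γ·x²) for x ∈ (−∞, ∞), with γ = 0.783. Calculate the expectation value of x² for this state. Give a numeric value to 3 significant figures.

0.479

⟨x²⟩ = ∫ x²·|φ|² dx / ∫|φ|² dx (integrals over the domain).
Expand each integrand as polynomial × e^(−2γx²) and use ∫x^(2j)·e^(−2γx²) dx = (2j−1)!!/(4γ)^j · √(π/(2γ)), odd powers → 0; here √(π/(2γ)) = 1.4164.
State is unnormalized: ∫|φ|² dx = 3.1450, and ∫φ*·x²·φ dx = 1.5073, so ⟨x²⟩ = 1.5073 / 3.1450.
⟨x²⟩ = 0.47928.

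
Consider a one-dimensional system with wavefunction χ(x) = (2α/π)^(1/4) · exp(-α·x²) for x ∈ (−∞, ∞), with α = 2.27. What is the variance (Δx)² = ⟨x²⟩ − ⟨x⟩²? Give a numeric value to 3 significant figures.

Compute ⟨x⟩ and ⟨x²⟩ separately, then (Δx)² = ⟨x²⟩ − ⟨x⟩².
Gaussian moments: ∫x^(2j)·e^(−2αx²) dx = (2j−1)!!/(4α)^j · √(π/(2α)), odd powers integrate to 0; here √(π/(2α)) = 0.83185.
⟨x⟩ = 0.0000 and ⟨x²⟩ = 0.11013.
(Δx)² = 0.11013 − (0.0000)² = 0.11013.

0.110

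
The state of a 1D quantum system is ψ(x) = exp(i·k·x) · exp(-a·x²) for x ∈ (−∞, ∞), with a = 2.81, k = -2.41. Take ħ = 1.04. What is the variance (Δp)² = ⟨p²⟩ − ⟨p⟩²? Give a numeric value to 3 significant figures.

Compute ⟨p⟩ and ⟨p²⟩ separately; (Δp)² = ⟨p²⟩ − ⟨p⟩².
Gaussian moments: ∫x^(2j)·e^(−2ax²) dx = (2j−1)!!/(4a)^j · √(π/(2a)), odd powers integrate to 0; here √(π/(2a)) = 0.74766. Derivatives: ψ′ = (ik − 2ax)·ψ, ψ″ = ((ik − 2ax)² − 2a)·ψ; the odd-in-x pieces drop out.
Normalization: ∫|ψ|² dx = 0.74766.
⟨p⟩ = -2.5064 and ⟨p²⟩ = 9.3213.
(Δp)² = 9.3213 − (-2.5064)² = 3.0393.

3.04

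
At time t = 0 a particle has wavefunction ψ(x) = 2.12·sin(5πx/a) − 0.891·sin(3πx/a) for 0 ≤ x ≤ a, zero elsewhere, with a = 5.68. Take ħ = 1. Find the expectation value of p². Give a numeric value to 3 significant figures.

p² ψ = −ħ² d²ψ/dx²; ⟨p²⟩ = −ħ² ∫ ψ*·ψ'' dx / ∫|ψ|² dx.
d²/dx² sin(jπx/a) = −(jπ/a)²·sin(jπx/a); on 0 ≤ x ≤ a, ∫sin²(jπx/a) dx = a/2 and ∫sin(jπx/a)·sin(lπx/a) dx = 0 for j ≠ l, so only diagonal terms survive in ∫|ψ|² and ∫ψ·ψ″; ∫ψ·ψ′ dx = [ψ²/2] between the walls = 0.
State is unnormalized: ∫|ψ|² dx = 15.019, and ∫ψ*·(−ħ² ψ'') dx = 103.83, so ⟨p²⟩ = 103.83 / 15.019.
⟨p²⟩ = 6.9131.

6.91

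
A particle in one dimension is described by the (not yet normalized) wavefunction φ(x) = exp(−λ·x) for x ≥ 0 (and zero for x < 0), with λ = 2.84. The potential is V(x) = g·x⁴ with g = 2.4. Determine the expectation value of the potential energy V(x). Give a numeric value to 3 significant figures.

⟨V⟩ = ∫ V(x)·|φ|² dx / ∫|φ|² dx.
Every integrand reduces to terms xʲ·e^(−2λx) on [0, ∞); use ∫₀^∞ xʲ·e^(−2λx) dx = j!/(2λ)^(j+1).
State is unnormalized: ∫|φ|² dx = 0.17606, and ∫φ*·V(x)·φ dx = 0.0097427, so ⟨V⟩ = 0.0097427 / 0.17606.
⟨V⟩ = 0.055339.

0.0553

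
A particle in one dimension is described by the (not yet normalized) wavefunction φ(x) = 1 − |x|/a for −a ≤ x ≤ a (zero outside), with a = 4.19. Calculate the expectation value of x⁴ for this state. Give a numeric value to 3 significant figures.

⟨x⁴⟩ = ∫ x⁴·|φ|² dx / ∫|φ|² dx (integrals over the domain).
φ is even, so ∫ over [−a, a] = 2∫₀ᵃ with φ = 1 − x/a there: ∫₀ᵃ (1 − x/a)² dx = a/3, ∫₀ᵃ x²(1 − x/a)² dx = a³/30, ∫₀ᵃ x⁴(1 − x/a)² dx = a⁵/105.
State is unnormalized: ∫|φ|² dx = 2.7933, and ∫φ*·x⁴·φ dx = 24.599, so ⟨x⁴⟩ = 24.599 / 2.7933.
⟨x⁴⟩ = 8.8062.

8.81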